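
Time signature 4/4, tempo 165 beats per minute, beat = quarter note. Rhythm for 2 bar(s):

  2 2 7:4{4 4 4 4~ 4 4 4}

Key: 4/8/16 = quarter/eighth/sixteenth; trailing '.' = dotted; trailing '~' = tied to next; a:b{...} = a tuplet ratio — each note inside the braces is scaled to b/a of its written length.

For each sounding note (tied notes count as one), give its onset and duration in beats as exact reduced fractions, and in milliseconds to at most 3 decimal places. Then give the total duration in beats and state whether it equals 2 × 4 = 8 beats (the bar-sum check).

1) 0.0ms=0b +727.273ms=2b
2) 727.273ms=2b +727.273ms=2b
3) 1454.545ms=4b +207.792ms=4/7b
4) 1662.338ms=32/7b +207.792ms=4/7b
5) 1870.13ms=36/7b +207.792ms=4/7b
6) 2077.922ms=40/7b +415.584ms=8/7b
7) 2493.506ms=48/7b +207.792ms=4/7b
8) 2701.299ms=52/7b +207.792ms=4/7b
Σ=8b of 8 (165bpm 4/4) — PASS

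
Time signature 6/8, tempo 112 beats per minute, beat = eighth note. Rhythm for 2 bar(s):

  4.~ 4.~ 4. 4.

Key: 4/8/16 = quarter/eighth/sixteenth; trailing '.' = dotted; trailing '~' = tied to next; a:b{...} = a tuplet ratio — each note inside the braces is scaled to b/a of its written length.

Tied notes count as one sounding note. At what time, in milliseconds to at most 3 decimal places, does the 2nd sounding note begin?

note 2 onset = 9b = 4821.429ms

1. 0.0ms @ 0 + 4821.429ms (9)
2. 4821.429ms @ 9 + 1607.143ms (3)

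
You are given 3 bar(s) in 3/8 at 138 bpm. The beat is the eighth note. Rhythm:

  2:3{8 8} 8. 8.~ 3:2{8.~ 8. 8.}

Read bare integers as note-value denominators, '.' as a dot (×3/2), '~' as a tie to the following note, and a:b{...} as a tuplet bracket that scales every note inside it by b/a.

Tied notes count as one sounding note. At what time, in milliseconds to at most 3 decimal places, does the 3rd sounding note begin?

1. 0.0ms @ 0 + 652.174ms (3/2)
2. 652.174ms @ 3/2 + 652.174ms (3/2)
3. 1304.348ms @ 3 + 652.174ms (3/2)
4. 1956.522ms @ 9/2 + 1521.739ms (7/2)
5. 3478.261ms @ 8 + 434.783ms (1)

note 3 onset = 3b = 1304.348ms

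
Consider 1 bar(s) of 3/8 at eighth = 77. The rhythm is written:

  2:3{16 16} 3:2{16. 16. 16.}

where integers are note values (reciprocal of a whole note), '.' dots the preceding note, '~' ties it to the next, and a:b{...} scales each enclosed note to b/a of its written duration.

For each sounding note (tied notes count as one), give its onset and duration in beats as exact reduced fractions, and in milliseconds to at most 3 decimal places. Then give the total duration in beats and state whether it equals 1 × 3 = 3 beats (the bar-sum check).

1) 0.0ms=0b +584.416ms=3/4b
2) 584.416ms=3/4b +584.416ms=3/4b
3) 1168.831ms=3/2b +389.61ms=1/2b
4) 1558.442ms=2b +389.61ms=1/2b
5) 1948.052ms=5/2b +389.61ms=1/2b
Σ=3b of 3 (77bpm 3/8) — PASS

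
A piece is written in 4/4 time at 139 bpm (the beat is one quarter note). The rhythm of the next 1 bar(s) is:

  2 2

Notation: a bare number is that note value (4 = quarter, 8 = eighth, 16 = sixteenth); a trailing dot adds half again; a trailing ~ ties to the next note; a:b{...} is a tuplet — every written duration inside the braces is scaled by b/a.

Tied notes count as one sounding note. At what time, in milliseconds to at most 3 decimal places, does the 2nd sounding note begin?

1. 0.0ms @ 0 + 863.309ms (2)
2. 863.309ms @ 2 + 863.309ms (2)

note 2 onset = 2b = 863.309ms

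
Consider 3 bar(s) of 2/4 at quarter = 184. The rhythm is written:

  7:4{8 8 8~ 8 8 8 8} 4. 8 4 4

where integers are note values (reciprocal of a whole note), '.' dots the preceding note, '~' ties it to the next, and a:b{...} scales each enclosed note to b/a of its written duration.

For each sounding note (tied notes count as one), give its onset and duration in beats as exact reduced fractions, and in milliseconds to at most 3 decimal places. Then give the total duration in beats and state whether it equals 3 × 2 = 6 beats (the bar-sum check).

1) 0.0ms=0b +93.168ms=2/7b
2) 93.168ms=2/7b +93.168ms=2/7b
3) 186.335ms=4/7b +186.335ms=4/7b
4) 372.671ms=8/7b +93.168ms=2/7b
5) 465.839ms=10/7b +93.168ms=2/7b
6) 559.006ms=12/7b +93.168ms=2/7b
7) 652.174ms=2b +489.13ms=3/2b
8) 1141.304ms=7/2b +163.043ms=1/2b
9) 1304.348ms=4b +326.087ms=1b
10) 1630.435ms=5b +326.087ms=1b
Σ=6b of 6 (184bpm 2/4) — PASS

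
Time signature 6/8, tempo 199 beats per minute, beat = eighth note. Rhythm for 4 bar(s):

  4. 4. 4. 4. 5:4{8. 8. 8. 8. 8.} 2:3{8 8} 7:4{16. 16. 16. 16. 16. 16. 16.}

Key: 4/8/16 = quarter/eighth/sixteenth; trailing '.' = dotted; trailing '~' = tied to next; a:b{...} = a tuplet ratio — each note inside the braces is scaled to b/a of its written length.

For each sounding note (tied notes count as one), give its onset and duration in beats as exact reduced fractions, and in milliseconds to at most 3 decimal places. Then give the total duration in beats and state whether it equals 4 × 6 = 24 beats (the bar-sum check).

1) 0.0ms=0b +904.523ms=3b
2) 904.523ms=3b +904.523ms=3b
3) 1809.045ms=6b +904.523ms=3b
4) 2713.568ms=9b +904.523ms=3b
5) 3618.09ms=12b +361.809ms=6/5b
6) 3979.899ms=66/5b +361.809ms=6/5b
7) 4341.709ms=72/5b +361.809ms=6/5b
8) 4703.518ms=78/5b +361.809ms=6/5b
9) 5065.327ms=84/5b +361.809ms=6/5b
10) 5427.136ms=18b +452.261ms=3/2b
11) 5879.397ms=39/2b +452.261ms=3/2b
12) 6331.658ms=21b +129.218ms=3/7b
13) 6460.876ms=150/7b +129.218ms=3/7b
14) 6590.093ms=153/7b +129.218ms=3/7b
15) 6719.311ms=156/7b +129.218ms=3/7b
16) 6848.528ms=159/7b +129.218ms=3/7b
17) 6977.746ms=162/7b +129.218ms=3/7b
18) 7106.963ms=165/7b +129.218ms=3/7b
Σ=24b of 24 (199bpm 6/8) — PASS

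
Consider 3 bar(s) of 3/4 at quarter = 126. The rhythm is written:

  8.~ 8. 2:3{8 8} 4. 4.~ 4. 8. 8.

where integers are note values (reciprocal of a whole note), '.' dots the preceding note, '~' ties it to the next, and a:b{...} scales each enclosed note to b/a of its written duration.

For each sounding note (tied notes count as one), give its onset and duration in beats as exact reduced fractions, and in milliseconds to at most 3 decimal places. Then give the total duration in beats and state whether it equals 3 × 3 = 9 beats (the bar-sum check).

1) 0.0ms=0b +714.286ms=3/2b
2) 714.286ms=3/2b +357.143ms=3/4b
3) 1071.429ms=9/4b +357.143ms=3/4b
4) 1428.571ms=3b +714.286ms=3/2b
5) 2142.857ms=9/2b +1428.571ms=3b
6) 3571.429ms=15/2b +357.143ms=3/4b
7) 3928.571ms=33/4b +357.143ms=3/4b
Σ=9b of 9 (126bpm 3/4) — PASS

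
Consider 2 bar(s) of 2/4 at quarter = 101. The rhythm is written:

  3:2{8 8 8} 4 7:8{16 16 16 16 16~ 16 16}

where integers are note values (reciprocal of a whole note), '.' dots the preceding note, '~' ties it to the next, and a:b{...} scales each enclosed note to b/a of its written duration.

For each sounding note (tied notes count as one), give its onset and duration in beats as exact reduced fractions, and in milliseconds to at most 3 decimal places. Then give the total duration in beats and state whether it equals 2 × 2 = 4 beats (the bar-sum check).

1) 0.0ms=0b +198.02ms=1/3b
2) 198.02ms=1/3b +198.02ms=1/3b
3) 396.04ms=2/3b +198.02ms=1/3b
4) 594.059ms=1b +594.059ms=1b
5) 1188.119ms=2b +169.731ms=2/7b
6) 1357.85ms=16/7b +169.731ms=2/7b
7) 1527.581ms=18/7b +169.731ms=2/7b
8) 1697.313ms=20/7b +169.731ms=2/7b
9) 1867.044ms=22/7b +339.463ms=4/7b
10) 2206.506ms=26/7b +169.731ms=2/7b
Σ=4b of 4 (101bpm 2/4) — PASS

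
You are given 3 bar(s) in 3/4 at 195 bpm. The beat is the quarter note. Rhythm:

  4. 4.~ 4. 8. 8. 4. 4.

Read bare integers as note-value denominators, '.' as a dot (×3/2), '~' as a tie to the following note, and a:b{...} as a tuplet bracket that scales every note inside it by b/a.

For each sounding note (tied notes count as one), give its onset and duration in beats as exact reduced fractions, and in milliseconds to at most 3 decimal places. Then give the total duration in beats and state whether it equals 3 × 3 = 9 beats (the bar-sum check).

1) 0.0ms=0b +461.538ms=3/2b
2) 461.538ms=3/2b +923.077ms=3b
3) 1384.615ms=9/2b +230.769ms=3/4b
4) 1615.385ms=21/4b +230.769ms=3/4b
5) 1846.154ms=6b +461.538ms=3/2b
6) 2307.692ms=15/2b +461.538ms=3/2b
Σ=9b of 9 (195bpm 3/4) — PASS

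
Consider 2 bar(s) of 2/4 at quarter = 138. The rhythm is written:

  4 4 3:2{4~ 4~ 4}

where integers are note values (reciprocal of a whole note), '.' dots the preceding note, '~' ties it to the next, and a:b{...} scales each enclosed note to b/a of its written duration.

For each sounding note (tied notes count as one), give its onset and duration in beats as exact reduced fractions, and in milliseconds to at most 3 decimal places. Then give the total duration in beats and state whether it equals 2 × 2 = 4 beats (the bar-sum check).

1) 0.0ms=0b +434.783ms=1b
2) 434.783ms=1b +434.783ms=1b
3) 869.565ms=2b +869.565ms=2b
Σ=4b of 4 (138bpm 2/4) — PASS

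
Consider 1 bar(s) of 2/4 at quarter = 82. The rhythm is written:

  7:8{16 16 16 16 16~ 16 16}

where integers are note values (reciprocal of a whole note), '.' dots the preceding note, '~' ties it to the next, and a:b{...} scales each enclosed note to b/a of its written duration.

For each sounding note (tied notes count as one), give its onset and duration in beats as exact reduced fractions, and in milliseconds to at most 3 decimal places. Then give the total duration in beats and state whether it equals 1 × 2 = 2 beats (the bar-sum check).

1) 0.0ms=0b +209.059ms=2/7b
2) 209.059ms=2/7b +209.059ms=2/7b
3) 418.118ms=4/7b +209.059ms=2/7b
4) 627.178ms=6/7b +209.059ms=2/7b
5) 836.237ms=8/7b +418.118ms=4/7b
6) 1254.355ms=12/7b +209.059ms=2/7b
Σ=2b of 2 (82bpm 2/4) — PASS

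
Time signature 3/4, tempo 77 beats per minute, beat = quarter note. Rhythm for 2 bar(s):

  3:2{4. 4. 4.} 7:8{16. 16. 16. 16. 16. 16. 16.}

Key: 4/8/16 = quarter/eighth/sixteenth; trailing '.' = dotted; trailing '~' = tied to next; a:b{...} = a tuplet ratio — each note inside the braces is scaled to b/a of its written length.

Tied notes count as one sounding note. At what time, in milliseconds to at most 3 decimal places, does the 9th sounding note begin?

1. 0.0ms @ 0 + 779.221ms (1)
2. 779.221ms @ 1 + 779.221ms (1)
3. 1558.442ms @ 2 + 779.221ms (1)
4. 2337.662ms @ 3 + 333.952ms (3/7)
5. 2671.614ms @ 24/7 + 333.952ms (3/7)
6. 3005.566ms @ 27/7 + 333.952ms (3/7)
7. 3339.518ms @ 30/7 + 333.952ms (3/7)
8. 3673.469ms @ 33/7 + 333.952ms (3/7)
9. 4007.421ms @ 36/7 + 333.952ms (3/7)
10. 4341.373ms @ 39/7 + 333.952ms (3/7)

note 9 onset = 36/7b = 4007.421ms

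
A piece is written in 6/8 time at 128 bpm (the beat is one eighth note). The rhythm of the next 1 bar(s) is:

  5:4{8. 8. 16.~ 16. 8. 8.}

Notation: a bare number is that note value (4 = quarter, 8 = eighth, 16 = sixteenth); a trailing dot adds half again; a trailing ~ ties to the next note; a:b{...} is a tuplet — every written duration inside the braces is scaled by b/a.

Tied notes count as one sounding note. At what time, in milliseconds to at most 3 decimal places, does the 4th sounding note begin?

note 4 onset = 18/5b = 1687.5ms

1. 0.0ms @ 0 + 562.5ms (6/5)
2. 562.5ms @ 6/5 + 562.5ms (6/5)
3. 1125.0ms @ 12/5 + 562.5ms (6/5)
4. 1687.5ms @ 18/5 + 562.5ms (6/5)
5. 2250.0ms @ 24/5 + 562.5ms (6/5)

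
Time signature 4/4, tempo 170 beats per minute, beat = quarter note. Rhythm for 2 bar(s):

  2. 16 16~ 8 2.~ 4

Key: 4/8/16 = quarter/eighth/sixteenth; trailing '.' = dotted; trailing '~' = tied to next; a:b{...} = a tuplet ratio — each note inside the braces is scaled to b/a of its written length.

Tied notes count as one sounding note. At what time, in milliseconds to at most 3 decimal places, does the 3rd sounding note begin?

note 3 onset = 13/4b = 1147.059ms

1. 0.0ms @ 0 + 1058.824ms (3)
2. 1058.824ms @ 3 + 88.235ms (1/4)
3. 1147.059ms @ 13/4 + 264.706ms (3/4)
4. 1411.765ms @ 4 + 1411.765ms (4)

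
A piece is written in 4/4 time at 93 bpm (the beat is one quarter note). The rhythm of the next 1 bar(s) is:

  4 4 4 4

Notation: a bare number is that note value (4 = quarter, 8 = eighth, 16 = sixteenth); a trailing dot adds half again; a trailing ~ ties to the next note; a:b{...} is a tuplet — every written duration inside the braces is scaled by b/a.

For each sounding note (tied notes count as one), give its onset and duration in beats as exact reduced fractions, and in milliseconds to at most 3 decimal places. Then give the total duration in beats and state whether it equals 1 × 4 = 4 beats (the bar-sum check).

1) 0.0ms=0b +645.161ms=1b
2) 645.161ms=1b +645.161ms=1b
3) 1290.323ms=2b +645.161ms=1b
4) 1935.484ms=3b +645.161ms=1b
Σ=4b of 4 (93bpm 4/4) — PASS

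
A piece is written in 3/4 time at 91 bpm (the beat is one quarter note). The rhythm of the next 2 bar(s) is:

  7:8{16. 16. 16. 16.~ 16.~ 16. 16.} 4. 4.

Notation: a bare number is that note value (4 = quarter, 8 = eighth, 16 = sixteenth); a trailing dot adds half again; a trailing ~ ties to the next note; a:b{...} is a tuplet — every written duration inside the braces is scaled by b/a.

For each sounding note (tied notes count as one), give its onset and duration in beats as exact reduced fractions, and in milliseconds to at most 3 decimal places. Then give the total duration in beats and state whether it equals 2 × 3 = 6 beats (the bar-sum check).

1) 0.0ms=0b +282.575ms=3/7b
2) 282.575ms=3/7b +282.575ms=3/7b
3) 565.149ms=6/7b +282.575ms=3/7b
4) 847.724ms=9/7b +847.724ms=9/7b
5) 1695.447ms=18/7b +282.575ms=3/7b
6) 1978.022ms=3b +989.011ms=3/2b
7) 2967.033ms=9/2b +989.011ms=3/2b
Σ=6b of 6 (91bpm 3/4) — PASS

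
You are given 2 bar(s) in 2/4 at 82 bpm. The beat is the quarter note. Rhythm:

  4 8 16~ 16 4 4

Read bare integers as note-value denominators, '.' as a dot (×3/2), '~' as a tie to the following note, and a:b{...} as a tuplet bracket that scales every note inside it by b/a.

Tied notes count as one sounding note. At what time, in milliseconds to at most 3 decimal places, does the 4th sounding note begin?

note 4 onset = 2b = 1463.415ms

1. 0.0ms @ 0 + 731.707ms (1)
2. 731.707ms @ 1 + 365.854ms (1/2)
3. 1097.561ms @ 3/2 + 365.854ms (1/2)
4. 1463.415ms @ 2 + 731.707ms (1)
5. 2195.122ms @ 3 + 731.707ms (1)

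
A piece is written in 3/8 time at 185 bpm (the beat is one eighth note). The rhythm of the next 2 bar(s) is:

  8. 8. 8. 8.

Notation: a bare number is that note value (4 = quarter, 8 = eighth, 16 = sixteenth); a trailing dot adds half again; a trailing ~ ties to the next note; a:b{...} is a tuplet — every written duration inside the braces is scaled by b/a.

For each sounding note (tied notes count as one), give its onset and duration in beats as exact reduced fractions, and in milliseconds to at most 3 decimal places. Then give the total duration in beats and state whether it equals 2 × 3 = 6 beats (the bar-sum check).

1) 0.0ms=0b +486.486ms=3/2b
2) 486.486ms=3/2b +486.486ms=3/2b
3) 972.973ms=3b +486.486ms=3/2b
4) 1459.459ms=9/2b +486.486ms=3/2b
Σ=6b of 6 (185bpm 3/8) — PASS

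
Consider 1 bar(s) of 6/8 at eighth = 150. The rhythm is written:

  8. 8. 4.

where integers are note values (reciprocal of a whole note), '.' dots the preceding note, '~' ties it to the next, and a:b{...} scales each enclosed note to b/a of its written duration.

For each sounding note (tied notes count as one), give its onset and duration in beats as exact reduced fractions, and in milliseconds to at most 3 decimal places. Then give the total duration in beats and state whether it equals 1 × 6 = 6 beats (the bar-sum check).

1) 0.0ms=0b +600.0ms=3/2b
2) 600.0ms=3/2b +600.0ms=3/2b
3) 1200.0ms=3b +1200.0ms=3b
Σ=6b of 6 (150bpm 6/8) — PASS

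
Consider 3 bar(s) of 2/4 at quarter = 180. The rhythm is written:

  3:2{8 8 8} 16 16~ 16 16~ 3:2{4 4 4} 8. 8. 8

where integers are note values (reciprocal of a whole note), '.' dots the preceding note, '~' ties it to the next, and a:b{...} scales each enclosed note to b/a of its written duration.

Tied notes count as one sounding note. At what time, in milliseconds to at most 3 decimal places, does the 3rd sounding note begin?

note 3 onset = 2/3b = 222.222ms

1. 0.0ms @ 0 + 111.111ms (1/3)
2. 111.111ms @ 1/3 + 111.111ms (1/3)
3. 222.222ms @ 2/3 + 111.111ms (1/3)
4. 333.333ms @ 1 + 83.333ms (1/4)
5. 416.667ms @ 5/4 + 166.667ms (1/2)
6. 583.333ms @ 7/4 + 305.556ms (11/12)
7. 888.889ms @ 8/3 + 222.222ms (2/3)
8. 1111.111ms @ 10/3 + 222.222ms (2/3)
9. 1333.333ms @ 4 + 250.0ms (3/4)
10. 1583.333ms @ 19/4 + 250.0ms (3/4)
11. 1833.333ms @ 11/2 + 166.667ms (1/2)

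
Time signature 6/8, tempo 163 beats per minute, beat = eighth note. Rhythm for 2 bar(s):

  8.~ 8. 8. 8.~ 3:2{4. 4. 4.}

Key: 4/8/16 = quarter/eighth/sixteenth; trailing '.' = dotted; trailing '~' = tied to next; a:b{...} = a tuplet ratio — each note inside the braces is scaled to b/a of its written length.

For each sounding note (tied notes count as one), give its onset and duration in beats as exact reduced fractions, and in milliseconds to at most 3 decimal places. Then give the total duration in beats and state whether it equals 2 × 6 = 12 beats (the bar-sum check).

1) 0.0ms=0b +1104.294ms=3b
2) 1104.294ms=3b +552.147ms=3/2b
3) 1656.442ms=9/2b +1288.344ms=7/2b
4) 2944.785ms=8b +736.196ms=2b
5) 3680.982ms=10b +736.196ms=2b
Σ=12b of 12 (163bpm 6/8) — PASS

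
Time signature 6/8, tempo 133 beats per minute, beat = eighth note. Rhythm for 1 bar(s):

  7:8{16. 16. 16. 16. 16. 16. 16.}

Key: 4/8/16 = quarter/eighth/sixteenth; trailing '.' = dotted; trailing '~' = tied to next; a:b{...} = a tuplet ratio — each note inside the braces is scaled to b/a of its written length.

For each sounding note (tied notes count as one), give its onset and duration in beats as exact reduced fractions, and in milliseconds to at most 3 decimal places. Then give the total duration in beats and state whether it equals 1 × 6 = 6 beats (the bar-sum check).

1) 0.0ms=0b +386.681ms=6/7b
2) 386.681ms=6/7b +386.681ms=6/7b
3) 773.362ms=12/7b +386.681ms=6/7b
4) 1160.043ms=18/7b +386.681ms=6/7b
5) 1546.724ms=24/7b +386.681ms=6/7b
6) 1933.405ms=30/7b +386.681ms=6/7b
7) 2320.086ms=36/7b +386.681ms=6/7b
Σ=6b of 6 (133bpm 6/8) — PASS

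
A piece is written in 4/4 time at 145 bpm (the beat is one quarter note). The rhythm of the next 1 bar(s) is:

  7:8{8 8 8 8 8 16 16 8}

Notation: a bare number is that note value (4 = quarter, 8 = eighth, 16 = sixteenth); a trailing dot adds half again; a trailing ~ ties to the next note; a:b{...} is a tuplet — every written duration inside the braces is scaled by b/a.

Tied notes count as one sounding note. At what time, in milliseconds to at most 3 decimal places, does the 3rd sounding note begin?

note 3 onset = 8/7b = 472.906ms

1. 0.0ms @ 0 + 236.453ms (4/7)
2. 236.453ms @ 4/7 + 236.453ms (4/7)
3. 472.906ms @ 8/7 + 236.453ms (4/7)
4. 709.36ms @ 12/7 + 236.453ms (4/7)
5. 945.813ms @ 16/7 + 236.453ms (4/7)
6. 1182.266ms @ 20/7 + 118.227ms (2/7)
7. 1300.493ms @ 22/7 + 118.227ms (2/7)
8. 1418.719ms @ 24/7 + 236.453ms (4/7)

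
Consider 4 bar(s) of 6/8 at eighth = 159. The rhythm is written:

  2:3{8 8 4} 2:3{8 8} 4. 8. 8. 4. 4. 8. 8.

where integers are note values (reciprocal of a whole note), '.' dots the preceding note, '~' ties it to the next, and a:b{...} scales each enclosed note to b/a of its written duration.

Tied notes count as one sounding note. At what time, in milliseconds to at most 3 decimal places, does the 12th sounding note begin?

1. 0.0ms @ 0 + 566.038ms (3/2)
2. 566.038ms @ 3/2 + 566.038ms (3/2)
3. 1132.075ms @ 3 + 1132.075ms (3)
4. 2264.151ms @ 6 + 566.038ms (3/2)
5. 2830.189ms @ 15/2 + 566.038ms (3/2)
6. 3396.226ms @ 9 + 1132.075ms (3)
7. 4528.302ms @ 12 + 566.038ms (3/2)
8. 5094.34ms @ 27/2 + 566.038ms (3/2)
9. 5660.377ms @ 15 + 1132.075ms (3)
10. 6792.453ms @ 18 + 1132.075ms (3)
11. 7924.528ms @ 21 + 566.038ms (3/2)
12. 8490.566ms @ 45/2 + 566.038ms (3/2)

note 12 onset = 45/2b = 8490.566ms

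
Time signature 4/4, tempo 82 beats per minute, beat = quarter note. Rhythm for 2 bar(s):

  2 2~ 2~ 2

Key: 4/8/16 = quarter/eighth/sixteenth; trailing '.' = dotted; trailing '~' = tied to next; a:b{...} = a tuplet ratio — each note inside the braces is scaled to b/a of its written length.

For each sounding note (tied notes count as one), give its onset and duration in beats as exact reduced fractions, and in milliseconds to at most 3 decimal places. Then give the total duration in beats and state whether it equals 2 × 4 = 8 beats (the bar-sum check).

1) 0.0ms=0b +1463.415ms=2b
2) 1463.415ms=2b +4390.244ms=6b
Σ=8b of 8 (82bpm 4/4) — PASS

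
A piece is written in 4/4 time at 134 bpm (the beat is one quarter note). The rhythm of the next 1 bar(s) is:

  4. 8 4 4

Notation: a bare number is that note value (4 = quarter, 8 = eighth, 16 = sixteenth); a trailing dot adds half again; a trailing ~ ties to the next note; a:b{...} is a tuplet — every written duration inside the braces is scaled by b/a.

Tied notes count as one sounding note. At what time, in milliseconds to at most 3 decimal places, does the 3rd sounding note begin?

1. 0.0ms @ 0 + 671.642ms (3/2)
2. 671.642ms @ 3/2 + 223.881ms (1/2)
3. 895.522ms @ 2 + 447.761ms (1)
4. 1343.284ms @ 3 + 447.761ms (1)

note 3 onset = 2b = 895.522ms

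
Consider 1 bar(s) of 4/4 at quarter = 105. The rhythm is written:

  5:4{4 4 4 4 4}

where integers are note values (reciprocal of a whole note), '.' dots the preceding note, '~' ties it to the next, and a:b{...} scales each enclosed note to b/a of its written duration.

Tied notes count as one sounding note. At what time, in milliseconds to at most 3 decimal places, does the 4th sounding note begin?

note 4 onset = 12/5b = 1371.429ms

1. 0.0ms @ 0 + 457.143ms (4/5)
2. 457.143ms @ 4/5 + 457.143ms (4/5)
3. 914.286ms @ 8/5 + 457.143ms (4/5)
4. 1371.429ms @ 12/5 + 457.143ms (4/5)
5. 1828.571ms @ 16/5 + 457.143ms (4/5)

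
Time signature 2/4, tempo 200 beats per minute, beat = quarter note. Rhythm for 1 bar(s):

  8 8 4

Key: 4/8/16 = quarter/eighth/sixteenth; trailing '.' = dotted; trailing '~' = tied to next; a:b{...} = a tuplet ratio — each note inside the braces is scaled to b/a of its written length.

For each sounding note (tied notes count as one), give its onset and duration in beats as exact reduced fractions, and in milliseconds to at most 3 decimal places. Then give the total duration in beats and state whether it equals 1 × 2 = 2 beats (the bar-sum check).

1) 0.0ms=0b +150.0ms=1/2b
2) 150.0ms=1/2b +150.0ms=1/2b
3) 300.0ms=1b +300.0ms=1b
Σ=2b of 2 (200bpm 2/4) — PASS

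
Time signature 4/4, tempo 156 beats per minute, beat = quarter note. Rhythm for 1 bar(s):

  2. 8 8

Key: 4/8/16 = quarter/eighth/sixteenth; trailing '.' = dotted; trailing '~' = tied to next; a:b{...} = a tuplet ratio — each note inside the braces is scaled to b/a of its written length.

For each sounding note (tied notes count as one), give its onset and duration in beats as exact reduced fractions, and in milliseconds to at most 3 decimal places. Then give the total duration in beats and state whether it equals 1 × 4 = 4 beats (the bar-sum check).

1) 0.0ms=0b +1153.846ms=3b
2) 1153.846ms=3b +192.308ms=1/2b
3) 1346.154ms=7/2b +192.308ms=1/2b
Σ=4b of 4 (156bpm 4/4) — PASS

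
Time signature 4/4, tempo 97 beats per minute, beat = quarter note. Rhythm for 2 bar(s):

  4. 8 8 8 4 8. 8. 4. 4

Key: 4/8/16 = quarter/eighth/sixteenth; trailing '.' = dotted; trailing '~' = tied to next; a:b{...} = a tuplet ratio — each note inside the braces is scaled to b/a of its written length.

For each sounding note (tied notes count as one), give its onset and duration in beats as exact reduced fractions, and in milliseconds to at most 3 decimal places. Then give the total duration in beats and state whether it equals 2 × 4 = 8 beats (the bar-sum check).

1) 0.0ms=0b +927.835ms=3/2b
2) 927.835ms=3/2b +309.278ms=1/2b
3) 1237.113ms=2b +309.278ms=1/2b
4) 1546.392ms=5/2b +309.278ms=1/2b
5) 1855.67ms=3b +618.557ms=1b
6) 2474.227ms=4b +463.918ms=3/4b
7) 2938.144ms=19/4b +463.918ms=3/4b
8) 3402.062ms=11/2b +927.835ms=3/2b
9) 4329.897ms=7b +618.557ms=1b
Σ=8b of 8 (97bpm 4/4) — PASS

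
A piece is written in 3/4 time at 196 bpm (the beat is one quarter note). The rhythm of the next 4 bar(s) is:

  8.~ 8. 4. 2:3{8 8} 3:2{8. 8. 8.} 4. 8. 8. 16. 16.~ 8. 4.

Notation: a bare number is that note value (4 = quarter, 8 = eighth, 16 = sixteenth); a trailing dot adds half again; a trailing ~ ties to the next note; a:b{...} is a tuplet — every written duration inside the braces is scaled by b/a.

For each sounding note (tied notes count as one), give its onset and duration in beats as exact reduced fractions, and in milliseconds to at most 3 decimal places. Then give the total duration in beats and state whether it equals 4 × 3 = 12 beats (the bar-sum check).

1) 0.0ms=0b +459.184ms=3/2b
2) 459.184ms=3/2b +459.184ms=3/2b
3) 918.367ms=3b +229.592ms=3/4b
4) 1147.959ms=15/4b +229.592ms=3/4b
5) 1377.551ms=9/2b +153.061ms=1/2b
6) 1530.612ms=5b +153.061ms=1/2b
7) 1683.673ms=11/2b +153.061ms=1/2b
8) 1836.735ms=6b +459.184ms=3/2b
9) 2295.918ms=15/2b +229.592ms=3/4b
10) 2525.51ms=33/4b +229.592ms=3/4b
11) 2755.102ms=9b +114.796ms=3/8b
12) 2869.898ms=75/8b +344.388ms=9/8b
13) 3214.286ms=21/2b +459.184ms=3/2b
Σ=12b of 12 (196bpm 3/4) — PASS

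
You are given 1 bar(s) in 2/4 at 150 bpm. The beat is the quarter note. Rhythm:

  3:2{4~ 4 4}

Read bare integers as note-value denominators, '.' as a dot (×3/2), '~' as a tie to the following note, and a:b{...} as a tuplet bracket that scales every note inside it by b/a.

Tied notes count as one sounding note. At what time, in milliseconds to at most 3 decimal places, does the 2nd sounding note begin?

note 2 onset = 4/3b = 533.333ms

1. 0.0ms @ 0 + 533.333ms (4/3)
2. 533.333ms @ 4/3 + 266.667ms (2/3)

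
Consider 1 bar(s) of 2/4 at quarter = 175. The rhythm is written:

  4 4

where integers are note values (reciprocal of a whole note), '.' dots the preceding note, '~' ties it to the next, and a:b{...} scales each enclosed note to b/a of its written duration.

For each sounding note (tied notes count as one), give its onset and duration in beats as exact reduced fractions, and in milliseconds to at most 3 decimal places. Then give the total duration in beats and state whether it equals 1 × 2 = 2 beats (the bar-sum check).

1) 0.0ms=0b +342.857ms=1b
2) 342.857ms=1b +342.857ms=1b
Σ=2b of 2 (175bpm 2/4) — PASS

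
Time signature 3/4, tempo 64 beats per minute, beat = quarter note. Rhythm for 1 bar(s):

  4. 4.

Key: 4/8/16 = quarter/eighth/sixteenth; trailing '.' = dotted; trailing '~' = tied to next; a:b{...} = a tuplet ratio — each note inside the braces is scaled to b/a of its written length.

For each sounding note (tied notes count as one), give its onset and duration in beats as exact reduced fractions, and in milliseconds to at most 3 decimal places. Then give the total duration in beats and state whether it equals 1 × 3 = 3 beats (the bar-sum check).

1) 0.0ms=0b +1406.25ms=3/2b
2) 1406.25ms=3/2b +1406.25ms=3/2b
Σ=3b of 3 (64bpm 3/4) — PASS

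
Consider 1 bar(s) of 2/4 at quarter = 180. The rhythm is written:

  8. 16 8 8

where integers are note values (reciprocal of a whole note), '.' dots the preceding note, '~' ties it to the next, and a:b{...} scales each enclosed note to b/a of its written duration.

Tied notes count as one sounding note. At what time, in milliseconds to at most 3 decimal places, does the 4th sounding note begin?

1. 0.0ms @ 0 + 250.0ms (3/4)
2. 250.0ms @ 3/4 + 83.333ms (1/4)
3. 333.333ms @ 1 + 166.667ms (1/2)
4. 500.0ms @ 3/2 + 166.667ms (1/2)

note 4 onset = 3/2b = 500.0ms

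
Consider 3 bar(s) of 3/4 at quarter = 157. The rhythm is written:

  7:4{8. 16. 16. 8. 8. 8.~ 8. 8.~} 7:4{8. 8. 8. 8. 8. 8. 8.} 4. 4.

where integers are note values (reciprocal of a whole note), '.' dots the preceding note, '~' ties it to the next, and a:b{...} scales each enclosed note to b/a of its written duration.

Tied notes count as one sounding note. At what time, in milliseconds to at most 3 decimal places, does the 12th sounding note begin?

1. 0.0ms @ 0 + 163.785ms (3/7)
2. 163.785ms @ 3/7 + 81.893ms (3/14)
3. 245.678ms @ 9/14 + 81.893ms (3/14)
4. 327.571ms @ 6/7 + 163.785ms (3/7)
5. 491.356ms @ 9/7 + 163.785ms (3/7)
6. 655.141ms @ 12/7 + 327.571ms (6/7)
7. 982.712ms @ 18/7 + 327.571ms (6/7)
8. 1310.282ms @ 24/7 + 163.785ms (3/7)
9. 1474.067ms @ 27/7 + 163.785ms (3/7)
10. 1637.853ms @ 30/7 + 163.785ms (3/7)
11. 1801.638ms @ 33/7 + 163.785ms (3/7)
12. 1965.423ms @ 36/7 + 163.785ms (3/7)
13. 2129.208ms @ 39/7 + 163.785ms (3/7)
14. 2292.994ms @ 6 + 573.248ms (3/2)
15. 2866.242ms @ 15/2 + 573.248ms (3/2)

note 12 onset = 36/7b = 1965.423ms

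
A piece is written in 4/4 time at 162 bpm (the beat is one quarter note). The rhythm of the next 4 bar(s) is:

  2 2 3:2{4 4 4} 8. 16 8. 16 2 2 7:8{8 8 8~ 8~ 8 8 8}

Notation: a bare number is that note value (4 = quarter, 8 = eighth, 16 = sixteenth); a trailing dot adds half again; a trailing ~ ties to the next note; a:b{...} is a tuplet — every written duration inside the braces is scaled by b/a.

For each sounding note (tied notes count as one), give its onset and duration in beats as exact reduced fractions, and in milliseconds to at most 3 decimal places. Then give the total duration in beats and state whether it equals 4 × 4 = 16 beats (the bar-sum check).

1) 0.0ms=0b +740.741ms=2b
2) 740.741ms=2b +740.741ms=2b
3) 1481.481ms=4b +246.914ms=2/3b
4) 1728.395ms=14/3b +246.914ms=2/3b
5) 1975.309ms=16/3b +246.914ms=2/3b
6) 2222.222ms=6b +277.778ms=3/4b
7) 2500.0ms=27/4b +92.593ms=1/4b
8) 2592.593ms=7b +277.778ms=3/4b
9) 2870.37ms=31/4b +92.593ms=1/4b
10) 2962.963ms=8b +740.741ms=2b
11) 3703.704ms=10b +740.741ms=2b
12) 4444.444ms=12b +211.64ms=4/7b
13) 4656.085ms=88/7b +211.64ms=4/7b
14) 4867.725ms=92/7b +634.921ms=12/7b
15) 5502.646ms=104/7b +211.64ms=4/7b
16) 5714.286ms=108/7b +211.64ms=4/7b
Σ=16b of 16 (162bpm 4/4) — PASS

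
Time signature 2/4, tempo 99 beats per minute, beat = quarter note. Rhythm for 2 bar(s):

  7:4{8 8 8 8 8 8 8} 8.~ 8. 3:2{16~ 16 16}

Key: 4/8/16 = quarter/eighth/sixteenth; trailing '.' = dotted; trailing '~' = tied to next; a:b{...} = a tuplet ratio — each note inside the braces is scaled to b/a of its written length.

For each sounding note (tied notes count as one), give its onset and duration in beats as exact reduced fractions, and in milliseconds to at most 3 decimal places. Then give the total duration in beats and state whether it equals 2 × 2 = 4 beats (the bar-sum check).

1) 0.0ms=0b +173.16ms=2/7b
2) 173.16ms=2/7b +173.16ms=2/7b
3) 346.32ms=4/7b +173.16ms=2/7b
4) 519.481ms=6/7b +173.16ms=2/7b
5) 692.641ms=8/7b +173.16ms=2/7b
6) 865.801ms=10/7b +173.16ms=2/7b
7) 1038.961ms=12/7b +173.16ms=2/7b
8) 1212.121ms=2b +909.091ms=3/2b
9) 2121.212ms=7/2b +202.02ms=1/3b
10) 2323.232ms=23/6b +101.01ms=1/6b
Σ=4b of 4 (99bpm 2/4) — PASS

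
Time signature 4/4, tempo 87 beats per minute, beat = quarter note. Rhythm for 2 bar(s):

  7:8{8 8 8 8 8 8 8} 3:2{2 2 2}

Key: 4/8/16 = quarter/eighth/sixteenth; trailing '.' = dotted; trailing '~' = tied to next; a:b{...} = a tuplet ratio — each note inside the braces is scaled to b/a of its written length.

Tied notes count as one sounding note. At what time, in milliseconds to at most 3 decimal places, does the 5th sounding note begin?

note 5 onset = 16/7b = 1576.355ms

1. 0.0ms @ 0 + 394.089ms (4/7)
2. 394.089ms @ 4/7 + 394.089ms (4/7)
3. 788.177ms @ 8/7 + 394.089ms (4/7)
4. 1182.266ms @ 12/7 + 394.089ms (4/7)
5. 1576.355ms @ 16/7 + 394.089ms (4/7)
6. 1970.443ms @ 20/7 + 394.089ms (4/7)
7. 2364.532ms @ 24/7 + 394.089ms (4/7)
8. 2758.621ms @ 4 + 919.54ms (4/3)
9. 3678.161ms @ 16/3 + 919.54ms (4/3)
10. 4597.701ms @ 20/3 + 919.54ms (4/3)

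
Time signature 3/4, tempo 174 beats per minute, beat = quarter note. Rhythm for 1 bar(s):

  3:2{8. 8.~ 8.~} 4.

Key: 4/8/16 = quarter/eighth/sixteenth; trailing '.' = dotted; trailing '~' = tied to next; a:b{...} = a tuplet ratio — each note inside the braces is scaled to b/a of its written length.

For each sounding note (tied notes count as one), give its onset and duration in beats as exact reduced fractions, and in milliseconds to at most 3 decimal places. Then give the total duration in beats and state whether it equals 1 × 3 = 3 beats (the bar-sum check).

1) 0.0ms=0b +172.414ms=1/2b
2) 172.414ms=1/2b +862.069ms=5/2b
Σ=3b of 3 (174bpm 3/4) — PASS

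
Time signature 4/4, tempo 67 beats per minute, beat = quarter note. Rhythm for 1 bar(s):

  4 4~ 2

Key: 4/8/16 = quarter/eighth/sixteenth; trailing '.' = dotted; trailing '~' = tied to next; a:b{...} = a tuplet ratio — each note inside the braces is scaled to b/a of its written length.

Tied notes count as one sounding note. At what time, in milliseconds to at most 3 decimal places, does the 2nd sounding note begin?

note 2 onset = 1b = 895.522ms

1. 0.0ms @ 0 + 895.522ms (1)
2. 895.522ms @ 1 + 2686.567ms (3)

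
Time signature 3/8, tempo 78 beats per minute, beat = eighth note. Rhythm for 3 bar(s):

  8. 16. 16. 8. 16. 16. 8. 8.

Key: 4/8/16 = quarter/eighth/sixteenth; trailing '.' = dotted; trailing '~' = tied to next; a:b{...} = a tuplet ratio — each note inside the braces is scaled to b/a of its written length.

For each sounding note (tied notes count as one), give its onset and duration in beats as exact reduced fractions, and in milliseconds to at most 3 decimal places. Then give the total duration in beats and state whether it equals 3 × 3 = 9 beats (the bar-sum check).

1) 0.0ms=0b +1153.846ms=3/2b
2) 1153.846ms=3/2b +576.923ms=3/4b
3) 1730.769ms=9/4b +576.923ms=3/4b
4) 2307.692ms=3b +1153.846ms=3/2b
5) 3461.538ms=9/2b +576.923ms=3/4b
6) 4038.462ms=21/4b +576.923ms=3/4b
7) 4615.385ms=6b +1153.846ms=3/2b
8) 5769.231ms=15/2b +1153.846ms=3/2b
Σ=9b of 9 (78bpm 3/8) — PASS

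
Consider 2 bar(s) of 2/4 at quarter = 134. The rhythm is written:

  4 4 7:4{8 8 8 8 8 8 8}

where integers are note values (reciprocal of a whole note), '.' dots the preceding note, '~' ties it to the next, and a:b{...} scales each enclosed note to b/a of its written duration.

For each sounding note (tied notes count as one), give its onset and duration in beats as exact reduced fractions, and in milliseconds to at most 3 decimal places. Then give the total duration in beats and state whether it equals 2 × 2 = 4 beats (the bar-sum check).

1) 0.0ms=0b +447.761ms=1b
2) 447.761ms=1b +447.761ms=1b
3) 895.522ms=2b +127.932ms=2/7b
4) 1023.454ms=16/7b +127.932ms=2/7b
5) 1151.386ms=18/7b +127.932ms=2/7b
6) 1279.318ms=20/7b +127.932ms=2/7b
7) 1407.249ms=22/7b +127.932ms=2/7b
8) 1535.181ms=24/7b +127.932ms=2/7b
9) 1663.113ms=26/7b +127.932ms=2/7b
Σ=4b of 4 (134bpm 2/4) — PASS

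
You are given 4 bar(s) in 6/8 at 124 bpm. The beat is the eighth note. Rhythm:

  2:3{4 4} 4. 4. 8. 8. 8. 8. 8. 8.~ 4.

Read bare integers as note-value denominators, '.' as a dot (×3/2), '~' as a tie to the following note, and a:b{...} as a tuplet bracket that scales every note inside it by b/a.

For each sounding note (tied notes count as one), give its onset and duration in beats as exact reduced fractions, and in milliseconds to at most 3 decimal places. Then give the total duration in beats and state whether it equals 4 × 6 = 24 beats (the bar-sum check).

1) 0.0ms=0b +1451.613ms=3b
2) 1451.613ms=3b +1451.613ms=3b
3) 2903.226ms=6b +1451.613ms=3b
4) 4354.839ms=9b +1451.613ms=3b
5) 5806.452ms=12b +725.806ms=3/2b
6) 6532.258ms=27/2b +725.806ms=3/2b
7) 7258.065ms=15b +725.806ms=3/2b
8) 7983.871ms=33/2b +725.806ms=3/2b
9) 8709.677ms=18b +725.806ms=3/2b
10) 9435.484ms=39/2b +2177.419ms=9/2b
Σ=24b of 24 (124bpm 6/8) — PASS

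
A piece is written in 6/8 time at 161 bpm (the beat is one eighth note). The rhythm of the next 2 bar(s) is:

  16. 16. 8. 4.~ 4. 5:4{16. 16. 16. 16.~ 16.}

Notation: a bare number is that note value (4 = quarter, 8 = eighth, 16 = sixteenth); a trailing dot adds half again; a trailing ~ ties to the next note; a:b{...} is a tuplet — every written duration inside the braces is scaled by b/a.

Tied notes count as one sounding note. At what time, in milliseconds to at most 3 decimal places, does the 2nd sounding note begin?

note 2 onset = 3/4b = 279.503ms

1. 0.0ms @ 0 + 279.503ms (3/4)
2. 279.503ms @ 3/4 + 279.503ms (3/4)
3. 559.006ms @ 3/2 + 559.006ms (3/2)
4. 1118.012ms @ 3 + 2236.025ms (6)
5. 3354.037ms @ 9 + 223.602ms (3/5)
6. 3577.64ms @ 48/5 + 223.602ms (3/5)
7. 3801.242ms @ 51/5 + 223.602ms (3/5)
8. 4024.845ms @ 54/5 + 447.205ms (6/5)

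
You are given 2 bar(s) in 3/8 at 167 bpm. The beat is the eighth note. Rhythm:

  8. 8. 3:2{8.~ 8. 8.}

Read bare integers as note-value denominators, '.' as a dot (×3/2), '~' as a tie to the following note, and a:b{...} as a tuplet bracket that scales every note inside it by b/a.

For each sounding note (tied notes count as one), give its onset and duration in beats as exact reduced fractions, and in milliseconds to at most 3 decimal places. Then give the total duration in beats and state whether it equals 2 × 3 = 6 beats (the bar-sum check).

1) 0.0ms=0b +538.922ms=3/2b
2) 538.922ms=3/2b +538.922ms=3/2b
3) 1077.844ms=3b +718.563ms=2b
4) 1796.407ms=5b +359.281ms=1b
Σ=6b of 6 (167bpm 3/8) — PASS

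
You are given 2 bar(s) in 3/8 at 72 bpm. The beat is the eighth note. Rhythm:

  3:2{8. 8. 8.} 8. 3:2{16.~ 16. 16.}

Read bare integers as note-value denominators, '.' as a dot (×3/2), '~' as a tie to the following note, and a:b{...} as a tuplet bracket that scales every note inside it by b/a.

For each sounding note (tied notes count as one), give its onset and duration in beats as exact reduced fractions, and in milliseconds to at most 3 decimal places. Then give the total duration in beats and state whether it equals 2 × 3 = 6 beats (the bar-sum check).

1) 0.0ms=0b +833.333ms=1b
2) 833.333ms=1b +833.333ms=1b
3) 1666.667ms=2b +833.333ms=1b
4) 2500.0ms=3b +1250.0ms=3/2b
5) 3750.0ms=9/2b +833.333ms=1b
6) 4583.333ms=11/2b +416.667ms=1/2b
Σ=6b of 6 (72bpm 3/8) — PASS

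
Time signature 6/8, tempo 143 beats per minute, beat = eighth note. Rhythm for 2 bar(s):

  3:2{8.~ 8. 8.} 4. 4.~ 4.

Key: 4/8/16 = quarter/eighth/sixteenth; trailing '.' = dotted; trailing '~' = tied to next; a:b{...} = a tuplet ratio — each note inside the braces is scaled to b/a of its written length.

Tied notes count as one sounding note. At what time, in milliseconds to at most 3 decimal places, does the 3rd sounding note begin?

note 3 onset = 3b = 1258.741ms

1. 0.0ms @ 0 + 839.161ms (2)
2. 839.161ms @ 2 + 419.58ms (1)
3. 1258.741ms @ 3 + 1258.741ms (3)
4. 2517.483ms @ 6 + 2517.483ms (6)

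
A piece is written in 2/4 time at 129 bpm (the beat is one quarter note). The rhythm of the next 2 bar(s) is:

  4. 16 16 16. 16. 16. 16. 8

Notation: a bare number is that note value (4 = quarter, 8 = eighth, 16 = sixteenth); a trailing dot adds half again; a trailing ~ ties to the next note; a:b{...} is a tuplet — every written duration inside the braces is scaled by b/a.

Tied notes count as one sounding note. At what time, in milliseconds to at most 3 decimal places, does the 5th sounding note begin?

note 5 onset = 19/8b = 1104.651ms

1. 0.0ms @ 0 + 697.674ms (3/2)
2. 697.674ms @ 3/2 + 116.279ms (1/4)
3. 813.953ms @ 7/4 + 116.279ms (1/4)
4. 930.233ms @ 2 + 174.419ms (3/8)
5. 1104.651ms @ 19/8 + 174.419ms (3/8)
6. 1279.07ms @ 11/4 + 174.419ms (3/8)
7. 1453.488ms @ 25/8 + 174.419ms (3/8)
8. 1627.907ms @ 7/2 + 232.558ms (1/2)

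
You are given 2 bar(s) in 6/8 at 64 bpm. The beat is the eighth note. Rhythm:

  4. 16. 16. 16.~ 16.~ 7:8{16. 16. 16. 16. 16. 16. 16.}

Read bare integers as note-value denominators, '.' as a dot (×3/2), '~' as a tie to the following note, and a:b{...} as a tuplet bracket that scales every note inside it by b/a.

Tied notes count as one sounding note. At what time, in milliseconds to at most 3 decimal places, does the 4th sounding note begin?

note 4 onset = 9/2b = 4218.75ms

1. 0.0ms @ 0 + 2812.5ms (3)
2. 2812.5ms @ 3 + 703.125ms (3/4)
3. 3515.625ms @ 15/4 + 703.125ms (3/4)
4. 4218.75ms @ 9/2 + 2209.821ms (33/14)
5. 6428.571ms @ 48/7 + 803.571ms (6/7)
6. 7232.143ms @ 54/7 + 803.571ms (6/7)
7. 8035.714ms @ 60/7 + 803.571ms (6/7)
8. 8839.286ms @ 66/7 + 803.571ms (6/7)
9. 9642.857ms @ 72/7 + 803.571ms (6/7)
10. 10446.429ms @ 78/7 + 803.571ms (6/7)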